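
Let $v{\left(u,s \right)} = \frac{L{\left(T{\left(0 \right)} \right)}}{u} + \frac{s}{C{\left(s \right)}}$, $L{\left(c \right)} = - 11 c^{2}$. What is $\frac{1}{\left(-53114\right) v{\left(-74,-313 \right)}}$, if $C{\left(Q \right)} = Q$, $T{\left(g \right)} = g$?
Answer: $- \frac{1}{53114} \approx -1.8827 \cdot 10^{-5}$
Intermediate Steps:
$v{\left(u,s \right)} = 1$ ($v{\left(u,s \right)} = \frac{\left(-11\right) 0^{2}}{u} + \frac{s}{s} = \frac{\left(-11\right) 0}{u} + 1 = \frac{0}{u} + 1 = 0 + 1 = 1$)
$\frac{1}{\left(-53114\right) v{\left(-74,-313 \right)}} = \frac{1}{\left(-53114\right) 1} = \left(- \frac{1}{53114}\right) 1 = - \frac{1}{53114}$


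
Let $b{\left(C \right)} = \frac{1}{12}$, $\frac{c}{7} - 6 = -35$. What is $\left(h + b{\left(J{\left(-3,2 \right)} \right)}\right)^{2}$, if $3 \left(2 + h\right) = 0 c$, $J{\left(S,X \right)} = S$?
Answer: $\frac{529}{144} \approx 3.6736$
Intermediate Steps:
$c = -203$ ($c = 42 + 7 \left(-35\right) = 42 - 245 = -203$)
$b{\left(C \right)} = \frac{1}{12}$
$h = -2$ ($h = -2 + \frac{0 \left(-203\right)}{3} = -2 + \frac{1}{3} \cdot 0 = -2 + 0 = -2$)
$\left(h + b{\left(J{\left(-3,2 \right)} \right)}\right)^{2} = \left(-2 + \frac{1}{12}\right)^{2} = \left(- \frac{23}{12}\right)^{2} = \frac{529}{144}$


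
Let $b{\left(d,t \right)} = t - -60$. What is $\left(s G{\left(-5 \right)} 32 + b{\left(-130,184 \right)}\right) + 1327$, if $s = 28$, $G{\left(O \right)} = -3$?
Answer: $-1117$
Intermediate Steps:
$b{\left(d,t \right)} = 60 + t$ ($b{\left(d,t \right)} = t + 60 = 60 + t$)
$\left(s G{\left(-5 \right)} 32 + b{\left(-130,184 \right)}\right) + 1327 = \left(28 \left(-3\right) 32 + \left(60 + 184\right)\right) + 1327 = \left(\left(-84\right) 32 + 244\right) + 1327 = \left(-2688 + 244\right) + 1327 = -2444 + 1327 = -1117$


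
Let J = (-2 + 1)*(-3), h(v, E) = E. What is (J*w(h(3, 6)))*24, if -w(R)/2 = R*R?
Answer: -5184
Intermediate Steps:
w(R) = -2*R² (w(R) = -2*R*R = -2*R²)
J = 3 (J = -1*(-3) = 3)
(J*w(h(3, 6)))*24 = (3*(-2*6²))*24 = (3*(-2*36))*24 = (3*(-72))*24 = -216*24 = -5184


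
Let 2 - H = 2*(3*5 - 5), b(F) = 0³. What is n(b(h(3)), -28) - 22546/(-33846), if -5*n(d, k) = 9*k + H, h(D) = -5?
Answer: 925115/16923 ≈ 54.666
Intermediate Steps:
b(F) = 0
H = -18 (H = 2 - 2*(3*5 - 5) = 2 - 2*(15 - 5) = 2 - 2*10 = 2 - 1*20 = 2 - 20 = -18)
n(d, k) = 18/5 - 9*k/5 (n(d, k) = -(9*k - 18)/5 = -(-18 + 9*k)/5 = 18/5 - 9*k/5)
n(b(h(3)), -28) - 22546/(-33846) = (18/5 - 9/5*(-28)) - 22546/(-33846) = (18/5 + 252/5) - 22546*(-1)/33846 = 54 - 1*(-11273/16923) = 54 + 11273/16923 = 925115/16923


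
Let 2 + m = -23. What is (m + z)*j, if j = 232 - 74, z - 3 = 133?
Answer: 17538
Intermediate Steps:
z = 136 (z = 3 + 133 = 136)
j = 158
m = -25 (m = -2 - 23 = -25)
(m + z)*j = (-25 + 136)*158 = 111*158 = 17538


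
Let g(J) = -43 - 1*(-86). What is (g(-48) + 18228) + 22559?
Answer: 40830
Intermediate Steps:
g(J) = 43 (g(J) = -43 + 86 = 43)
(g(-48) + 18228) + 22559 = (43 + 18228) + 22559 = 18271 + 22559 = 40830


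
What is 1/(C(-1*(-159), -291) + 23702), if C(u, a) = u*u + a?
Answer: 1/48692 ≈ 2.0537e-5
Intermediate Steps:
C(u, a) = a + u**2 (C(u, a) = u**2 + a = a + u**2)
1/(C(-1*(-159), -291) + 23702) = 1/((-291 + (-1*(-159))**2) + 23702) = 1/((-291 + 159**2) + 23702) = 1/((-291 + 25281) + 23702) = 1/(24990 + 23702) = 1/48692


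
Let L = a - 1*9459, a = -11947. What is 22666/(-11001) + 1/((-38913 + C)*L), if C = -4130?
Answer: -20883964118027/10136084416458 ≈ -2.0604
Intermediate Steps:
L = -21406 (L = -11947 - 1*9459 = -11947 - 9459 = -21406)
22666/(-11001) + 1/((-38913 + C)*L) = 22666/(-11001) + 1/(-38913 - 4130*(-21406)) = 22666*(-1/11001) - 1/21406/(-43043) = -22666/11001 - 1/43043*(-1/21406) = -22666/11001 + 1/921378458 = -20883964118027/10136084416458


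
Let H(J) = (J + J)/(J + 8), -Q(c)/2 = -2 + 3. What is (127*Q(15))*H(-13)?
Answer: -6604/5 ≈ -1320.8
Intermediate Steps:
Q(c) = -2 (Q(c) = -2*(-2 + 3) = -2*1 = -2)
H(J) = 2*J/(8 + J) (H(J) = (2*J)/(8 + J) = 2*J/(8 + J))
(127*Q(15))*H(-13) = (127*(-2))*(2*(-13)/(8 - 13)) = -508*(-13)/(-5) = -508*(-13)*(-1)/5 = -254*26/5 = -6604/5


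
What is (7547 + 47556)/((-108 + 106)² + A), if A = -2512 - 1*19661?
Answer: -55103/22169 ≈ -2.4856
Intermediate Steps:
A = -22173 (A = -2512 - 19661 = -22173)
(7547 + 47556)/((-108 + 106)² + A) = (7547 + 47556)/((-108 + 106)² - 22173) = 55103/((-2)² - 22173) = 55103/(4 - 22173) = 55103/(-22169) = 55103*(-1/22169) = -55103/22169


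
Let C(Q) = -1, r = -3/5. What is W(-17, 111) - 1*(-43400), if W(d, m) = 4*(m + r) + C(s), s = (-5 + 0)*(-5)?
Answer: 219203/5 ≈ 43841.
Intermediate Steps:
r = -3/5 (r = -3*1/5 = -3/5 ≈ -0.60000)
s = 25 (s = -5*(-5) = 25)
W(d, m) = -17/5 + 4*m (W(d, m) = 4*(m - 3/5) - 1 = 4*(-3/5 + m) - 1 = (-12/5 + 4*m) - 1 = -17/5 + 4*m)
W(-17, 111) - 1*(-43400) = (-17/5 + 4*111) - 1*(-43400) = (-17/5 + 444) + 43400 = 2203/5 + 43400 = 219203/5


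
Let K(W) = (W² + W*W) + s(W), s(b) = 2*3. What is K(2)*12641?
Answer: 176974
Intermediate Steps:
s(b) = 6
K(W) = 6 + 2*W² (K(W) = (W² + W*W) + 6 = (W² + W²) + 6 = 2*W² + 6 = 6 + 2*W²)
K(2)*12641 = (6 + 2*2²)*12641 = (6 + 2*4)*12641 = (6 + 8)*12641 = 14*12641 = 176974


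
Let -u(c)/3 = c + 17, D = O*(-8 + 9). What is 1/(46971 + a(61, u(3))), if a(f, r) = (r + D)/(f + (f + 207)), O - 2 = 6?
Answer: 329/15453407 ≈ 2.1290e-5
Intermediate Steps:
O = 8 (O = 2 + 6 = 8)
D = 8 (D = 8*(-8 + 9) = 8*1 = 8)
u(c) = -51 - 3*c (u(c) = -3*(c + 17) = -3*(17 + c) = -51 - 3*c)
a(f, r) = (8 + r)/(207 + 2*f) (a(f, r) = (r + 8)/(f + (f + 207)) = (8 + r)/(f + (207 + f)) = (8 + r)/(207 + 2*f))
1/(46971 + a(61, u(3))) = 1/(46971 + (8 + (-51 - 3*3))/(207 + 2*61)) = 1/(46971 + (8 + (-51 - 9))/(207 + 122)) = 1/(46971 + (8 - 60)/329) = 1/(46971 + (1/329)*(-52)) = 1/(46971 - 52/329) = 1/(15453407/329) = 329/15453407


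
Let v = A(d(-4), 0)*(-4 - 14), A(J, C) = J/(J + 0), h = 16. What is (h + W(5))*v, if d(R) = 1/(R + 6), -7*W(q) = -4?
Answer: -2088/7 ≈ -298.29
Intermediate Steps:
W(q) = 4/7 (W(q) = -⅐*(-4) = 4/7)
d(R) = 1/(6 + R)
A(J, C) = 1 (A(J, C) = J/J = 1)
v = -18 (v = 1*(-4 - 14) = 1*(-18) = -18)
(h + W(5))*v = (16 + 4/7)*(-18) = (116/7)*(-18) = -2088/7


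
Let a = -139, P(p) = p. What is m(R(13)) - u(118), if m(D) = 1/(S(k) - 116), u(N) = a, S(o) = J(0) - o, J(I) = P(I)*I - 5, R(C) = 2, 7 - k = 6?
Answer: 16957/122 ≈ 138.99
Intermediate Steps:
k = 1 (k = 7 - 1*6 = 7 - 6 = 1)
J(I) = -5 + I² (J(I) = I*I - 5 = I² - 5 = -5 + I²)
S(o) = -5 - o (S(o) = (-5 + 0²) - o = (-5 + 0) - o = -5 - o)
u(N) = -139
m(D) = -1/122 (m(D) = 1/((-5 - 1*1) - 116) = 1/((-5 - 1) - 116) = 1/(-6 - 116) = 1/(-122) = -1/122)
m(R(13)) - u(118) = -1/122 - 1*(-139) = -1/122 + 139 = 16957/122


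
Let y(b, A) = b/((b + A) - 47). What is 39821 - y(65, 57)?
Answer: 597302/15 ≈ 39820.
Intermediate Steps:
y(b, A) = b/(-47 + A + b) (y(b, A) = b/((A + b) - 47) = b/(-47 + A + b))
39821 - y(65, 57) = 39821 - 65/(-47 + 57 + 65) = 39821 - 65/75 = 39821 - 1*13/15 = 39821 - 13/15 = 597302/15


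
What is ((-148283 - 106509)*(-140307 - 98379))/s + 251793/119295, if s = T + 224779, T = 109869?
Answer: 100764492843457/554469905 ≈ 1.8173e+5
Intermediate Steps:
s = 334648 (s = 109869 + 224779 = 334648)
((-148283 - 106509)*(-140307 - 98379))/s + 251793/119295 = ((-148283 - 106509)*(-140307 - 98379))/334648 + 251793/119295 = -254792*(-238686)*(1/334648) + 251793*(1/119295) = 60815283312*(1/334648) + 27977/13255 = 7601910414/41831 + 27977/13255 = 100764492843457/554469905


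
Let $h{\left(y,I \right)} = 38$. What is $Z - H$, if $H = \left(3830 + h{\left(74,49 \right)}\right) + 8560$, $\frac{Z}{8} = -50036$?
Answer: $-412716$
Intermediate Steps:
$Z = -400288$ ($Z = 8 \left(-50036\right) = -400288$)
$H = 12428$ ($H = \left(3830 + 38\right) + 8560 = 3868 + 8560 = 12428$)
$Z - H = -400288 - 12428 = -412716$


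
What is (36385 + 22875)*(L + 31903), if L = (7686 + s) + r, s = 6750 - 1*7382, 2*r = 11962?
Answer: 2663025880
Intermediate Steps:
r = 5981 (r = (½)*11962 = 5981)
s = -632 (s = 6750 - 7382 = -632)
L = 13035 (L = (7686 - 632) + 5981 = 7054 + 5981 = 13035)
(36385 + 22875)*(L + 31903) = (36385 + 22875)*(13035 + 31903) = 59260*44938 = 2663025880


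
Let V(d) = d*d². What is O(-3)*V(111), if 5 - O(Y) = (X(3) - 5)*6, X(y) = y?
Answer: 23249727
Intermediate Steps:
O(Y) = 17 (O(Y) = 5 - (3 - 5)*6 = 5 - (-2)*6 = 5 - 1*(-12) = 5 + 12 = 17)
V(d) = d³
O(-3)*V(111) = 17*111³ = 17*1367631 = 23249727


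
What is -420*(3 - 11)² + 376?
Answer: -26504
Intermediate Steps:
-420*(3 - 11)² + 376 = -420*(-8)² + 376 = -420*64 + 376 = -26880 + 376 = -26504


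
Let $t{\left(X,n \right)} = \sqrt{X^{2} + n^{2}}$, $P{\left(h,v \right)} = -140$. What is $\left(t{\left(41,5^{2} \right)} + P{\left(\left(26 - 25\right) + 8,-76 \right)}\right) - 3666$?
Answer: $-3806 + \sqrt{2306} \approx -3758.0$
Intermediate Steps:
$\left(t{\left(41,5^{2} \right)} + P{\left(\left(26 - 25\right) + 8,-76 \right)}\right) - 3666 = \left(\sqrt{41^{2} + \left(5^{2}\right)^{2}} - 140\right) - 3666 = \left(\sqrt{1681 + 25^{2}} - 140\right) - 3666 = \left(\sqrt{1681 + 625} - 140\right) - 3666 = \left(\sqrt{2306} - 140\right) - 3666 = \left(-140 + \sqrt{2306}\right) - 3666 = -3806 + \sqrt{2306}$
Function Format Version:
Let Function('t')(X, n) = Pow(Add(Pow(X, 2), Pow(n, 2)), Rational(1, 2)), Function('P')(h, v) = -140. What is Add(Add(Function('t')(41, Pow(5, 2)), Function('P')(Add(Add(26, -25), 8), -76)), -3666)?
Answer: Add(-3806, Pow(2306, Rational(1, 2))) ≈ -3758.0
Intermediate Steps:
Add(Add(Function('t')(41, Pow(5, 2)), Function('P')(Add(Add(26, -25), 8), -76)), -3666) = Add(Add(Pow(Add(Pow(41, 2), Pow(Pow(5, 2), 2)), Rational(1, 2)), -140), -3666) = Add(Add(Pow(Add(1681, Pow(25, 2)), Rational(1, 2)), -140), -3666) = Add(Add(Pow(Add(1681, 625), Rational(1, 2)), -140), -3666) = Add(Add(Pow(2306, Rational(1, 2)), -140), -3666) = Add(Add(-140, Pow(2306, Rational(1, 2))), -3666) = Add(-3806, Pow(2306, Rational(1, 2)))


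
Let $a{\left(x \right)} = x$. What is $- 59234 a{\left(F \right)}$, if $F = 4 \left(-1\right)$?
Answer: $236936$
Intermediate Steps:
$F = -4$
$- 59234 a{\left(F \right)} = \left(-59234\right) \left(-4\right) = 236936$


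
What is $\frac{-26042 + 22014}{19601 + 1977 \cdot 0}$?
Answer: $- \frac{4028}{19601} \approx -0.2055$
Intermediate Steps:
$\frac{-26042 + 22014}{19601 + 1977 \cdot 0} = - \frac{4028}{19601 + 0} = - \frac{4028}{19601}$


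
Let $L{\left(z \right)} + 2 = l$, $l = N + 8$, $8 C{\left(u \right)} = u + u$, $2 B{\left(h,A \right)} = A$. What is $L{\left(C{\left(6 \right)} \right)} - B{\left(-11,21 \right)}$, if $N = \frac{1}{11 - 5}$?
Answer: $- \frac{13}{3} \approx -4.3333$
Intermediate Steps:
$N = \frac{1}{6} \approx 0.16667$
$B{\left(h,A \right)} = \frac{A}{2}$
$C{\left(u \right)} = \frac{u}{4}$ ($C{\left(u \right)} = \frac{u + u}{8} = \frac{2 u}{8} = \frac{u}{4}$)
$l = \frac{49}{6}$ ($l = \frac{1}{6} + 8 = \frac{49}{6} \approx 8.1667$)
$L{\left(z \right)} = \frac{37}{6}$ ($L{\left(z \right)} = -2 + \frac{49}{6} = \frac{37}{6}$)
$L{\left(C{\left(6 \right)} \right)} - B{\left(-11,21 \right)} = \frac{37}{6} - \frac{1}{2} \cdot 21 = \frac{37}{6} - \frac{21}{2} = - \frac{13}{3}$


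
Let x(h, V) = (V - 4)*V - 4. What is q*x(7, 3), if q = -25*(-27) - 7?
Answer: -4676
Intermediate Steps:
x(h, V) = -4 + V*(-4 + V) (x(h, V) = (-4 + V)*V - 4 = V*(-4 + V) - 4 = -4 + V*(-4 + V))
q = 668 (q = 675 - 7 = 668)
q*x(7, 3) = 668*(-4 + 3² - 4*3) = 668*(-4 + 9 - 12) = 668*(-7) = -4676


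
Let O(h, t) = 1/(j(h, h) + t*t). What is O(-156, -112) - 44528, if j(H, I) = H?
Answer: -551612863/12388 ≈ -44528.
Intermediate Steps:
O(h, t) = 1/(h + t²) (O(h, t) = 1/(h + t*t) = 1/(h + t²))
O(-156, -112) - 44528 = 1/(-156 + (-112)²) - 44528 = 1/(-156 + 12544) - 44528 = 1/12388 - 44528 = -551612863/12388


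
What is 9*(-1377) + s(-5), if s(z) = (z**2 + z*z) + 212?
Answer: -12131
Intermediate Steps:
s(z) = 212 + 2*z**2 (s(z) = (z**2 + z**2) + 212 = 2*z**2 + 212 = 212 + 2*z**2)
9*(-1377) + s(-5) = 9*(-1377) + (212 + 2*(-5)**2) = -12393 + (212 + 2*25) = -12393 + (212 + 50) = -12393 + 262 = -12131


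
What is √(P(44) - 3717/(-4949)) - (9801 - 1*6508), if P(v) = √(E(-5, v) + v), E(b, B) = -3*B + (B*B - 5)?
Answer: -3293 + √(375417 + 499849*√1843)/707 ≈ -3286.4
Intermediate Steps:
E(b, B) = -5 + B² - 3*B (E(b, B) = -3*B + (B² - 5) = -3*B + (-5 + B²) = -5 + B² - 3*B)
P(v) = √(-5 + v² - 2*v) (P(v) = √((-5 + v² - 3*v) + v) = √(-5 + v² - 2*v))
√(P(44) - 3717/(-4949)) - (9801 - 1*6508) = √(√(-5 + 44² - 2*44) - 3717/(-4949)) - (9801 - 1*6508) = √(√(-5 + 1936 - 88) - 3717*(-1/4949)) - (9801 - 6508) = √(√1843 + 531/707) - 1*3293 = √(531/707 + √1843) - 3293 = -3293 + √(531/707 + √1843)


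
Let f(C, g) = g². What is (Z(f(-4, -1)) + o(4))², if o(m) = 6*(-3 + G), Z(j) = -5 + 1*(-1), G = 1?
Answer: 324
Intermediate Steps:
Z(j) = -6 (Z(j) = -5 - 1 = -6)
o(m) = -12 (o(m) = 6*(-3 + 1) = 6*(-2) = -12)
(Z(f(-4, -1)) + o(4))² = (-6 - 12)² = (-18)² = 324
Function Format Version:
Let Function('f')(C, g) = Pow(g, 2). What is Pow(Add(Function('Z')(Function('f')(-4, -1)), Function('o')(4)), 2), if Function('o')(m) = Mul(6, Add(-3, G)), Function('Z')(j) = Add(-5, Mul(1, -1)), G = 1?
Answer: 324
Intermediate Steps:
Function('Z')(j) = -6 (Function('Z')(j) = Add(-5, -1) = -6)
Function('o')(m) = -12 (Function('o')(m) = Mul(6, Add(-3, 1)) = Mul(6, -2) = -12)
Pow(Add(Function('Z')(Function('f')(-4, -1)), Function('o')(4)), 2) = Pow(Add(-6, -12), 2) = Pow(-18, 2) = 324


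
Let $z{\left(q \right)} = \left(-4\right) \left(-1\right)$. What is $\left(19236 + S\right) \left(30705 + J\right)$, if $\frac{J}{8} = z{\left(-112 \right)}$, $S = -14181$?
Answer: $155375535$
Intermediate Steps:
$z{\left(q \right)} = 4$
$J = 32$ ($J = 8 \cdot 4 = 32$)
$\left(19236 + S\right) \left(30705 + J\right) = \left(19236 - 14181\right) \left(30705 + 32\right) = 5055 \cdot 30737 = 155375535$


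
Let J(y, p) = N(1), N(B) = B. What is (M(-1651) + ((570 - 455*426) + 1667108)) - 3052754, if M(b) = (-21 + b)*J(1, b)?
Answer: -1580578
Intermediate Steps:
J(y, p) = 1
M(b) = -21 + b (M(b) = (-21 + b)*1 = -21 + b)
(M(-1651) + ((570 - 455*426) + 1667108)) - 3052754 = ((-21 - 1651) + ((570 - 455*426) + 1667108)) - 3052754 = (-1672 + ((570 - 193830) + 1667108)) - 3052754 = (-1672 + (-193260 + 1667108)) - 3052754 = (-1672 + 1473848) - 3052754 = 1472176 - 3052754 = -1580578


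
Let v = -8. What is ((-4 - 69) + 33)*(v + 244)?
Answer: -9440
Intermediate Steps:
((-4 - 69) + 33)*(v + 244) = ((-4 - 69) + 33)*(-8 + 244) = (-73 + 33)*236 = -40*236 = -9440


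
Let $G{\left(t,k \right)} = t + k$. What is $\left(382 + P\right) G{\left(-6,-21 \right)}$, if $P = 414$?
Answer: $-21492$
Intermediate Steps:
$G{\left(t,k \right)} = k + t$
$\left(382 + P\right) G{\left(-6,-21 \right)} = \left(382 + 414\right) \left(-21 - 6\right) = 796 \left(-27\right) = -21492$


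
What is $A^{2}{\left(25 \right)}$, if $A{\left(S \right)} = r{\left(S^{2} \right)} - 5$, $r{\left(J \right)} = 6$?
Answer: $1$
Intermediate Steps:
$A{\left(S \right)} = 1$ ($A{\left(S \right)} = 6 - 5 = 1$)
$A^{2}{\left(25 \right)} = 1^{2} = 1$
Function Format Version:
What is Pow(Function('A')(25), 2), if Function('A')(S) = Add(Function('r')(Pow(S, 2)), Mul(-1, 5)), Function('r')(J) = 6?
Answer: 1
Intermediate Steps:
Function('A')(S) = 1 (Function('A')(S) = Add(6, Mul(-1, 5)) = Add(6, -5) = 1)
Pow(Function('A')(25), 2) = Pow(1, 2) = 1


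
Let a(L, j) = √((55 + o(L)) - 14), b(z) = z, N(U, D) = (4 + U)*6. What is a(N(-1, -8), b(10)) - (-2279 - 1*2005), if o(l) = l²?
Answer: 4284 + √365 ≈ 4303.1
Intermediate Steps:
N(U, D) = 24 + 6*U
a(L, j) = √(41 + L²) (a(L, j) = √((55 + L²) - 14) = √(41 + L²))
a(N(-1, -8), b(10)) - (-2279 - 1*2005) = √(41 + (24 + 6*(-1))²) - (-2279 - 1*2005) = √(41 + (24 - 6)²) - (-2279 - 2005) = √(41 + 18²) - 1*(-4284) = √(41 + 324) + 4284 = √365 + 4284 = 4284 + √365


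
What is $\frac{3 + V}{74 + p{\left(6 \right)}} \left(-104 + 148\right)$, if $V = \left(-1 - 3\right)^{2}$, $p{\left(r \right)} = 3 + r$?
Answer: $\frac{836}{83} \approx 10.072$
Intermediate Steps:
$V = 16$ ($V = \left(-4\right)^{2} = 16$)
$\frac{3 + V}{74 + p{\left(6 \right)}} \left(-104 + 148\right) = \frac{3 + 16}{74 + \left(3 + 6\right)} \left(-104 + 148\right) = \frac{19}{74 + 9} \cdot 44 = \frac{19}{83} \cdot 44 = \frac{836}{83}$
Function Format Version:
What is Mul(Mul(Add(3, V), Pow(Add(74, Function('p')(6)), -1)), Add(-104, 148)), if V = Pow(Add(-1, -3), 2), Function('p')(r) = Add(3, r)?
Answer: Rational(836, 83) ≈ 10.072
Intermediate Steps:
V = 16 (V = Pow(-4, 2) = 16)
Mul(Mul(Add(3, V), Pow(Add(74, Function('p')(6)), -1)), Add(-104, 148)) = Mul(Mul(Add(3, 16), Pow(Add(74, Add(3, 6)), -1)), Add(-104, 148)) = Mul(Mul(19, Pow(Add(74, 9), -1)), 44) = Mul(Mul(19, Pow(83, -1)), 44) = Mul(Mul(19, Rational(1, 83)), 44) = Mul(Rational(19, 83), 44) = Rational(836, 83)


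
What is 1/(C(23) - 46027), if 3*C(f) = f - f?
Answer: -1/46027 ≈ -2.1726e-5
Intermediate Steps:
C(f) = 0 (C(f) = (f - f)/3 = (1/3)*0 = 0)
1/(C(23) - 46027) = 1/(0 - 46027) = 1/(-46027) = -1/46027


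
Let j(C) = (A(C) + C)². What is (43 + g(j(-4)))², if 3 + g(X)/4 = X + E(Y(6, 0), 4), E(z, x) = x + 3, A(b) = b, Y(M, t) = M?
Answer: 99225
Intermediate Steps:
j(C) = 4*C² (j(C) = (C + C)² = (2*C)² = 4*C²)
E(z, x) = 3 + x
g(X) = 16 + 4*X (g(X) = -12 + 4*(X + (3 + 4)) = -12 + 4*(X + 7) = -12 + 4*(7 + X) = -12 + (28 + 4*X) = 16 + 4*X)
(43 + g(j(-4)))² = (43 + (16 + 4*(4*(-4)²)))² = (43 + (16 + 4*(4*16)))² = (43 + (16 + 4*64))² = (43 + (16 + 256))² = (43 + 272)² = 315² = 99225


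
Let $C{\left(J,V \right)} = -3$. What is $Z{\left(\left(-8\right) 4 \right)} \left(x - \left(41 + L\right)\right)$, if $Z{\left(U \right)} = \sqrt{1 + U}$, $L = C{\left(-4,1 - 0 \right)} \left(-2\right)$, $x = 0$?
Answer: $- 47 i \sqrt{31} \approx - 261.69 i$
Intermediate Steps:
$L = 6$ ($L = \left(-3\right) \left(-2\right) = 6$)
$Z{\left(\left(-8\right) 4 \right)} \left(x - \left(41 + L\right)\right) = \sqrt{1 - 32} \left(0 - 47\right) = \sqrt{-31} \left(0 - 47\right) = i \sqrt{31} \left(-47\right) = - 47 i \sqrt{31}$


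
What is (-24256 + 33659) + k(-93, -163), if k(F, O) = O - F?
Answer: 9333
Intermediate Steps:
(-24256 + 33659) + k(-93, -163) = (-24256 + 33659) + (-163 - 1*(-93)) = 9403 + (-163 + 93) = 9403 - 70 = 9333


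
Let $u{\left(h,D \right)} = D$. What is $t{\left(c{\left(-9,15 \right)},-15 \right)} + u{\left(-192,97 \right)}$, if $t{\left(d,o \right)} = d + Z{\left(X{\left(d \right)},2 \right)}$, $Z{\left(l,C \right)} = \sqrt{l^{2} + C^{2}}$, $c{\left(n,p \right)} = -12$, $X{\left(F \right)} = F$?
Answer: $85 + 2 \sqrt{37} \approx 97.166$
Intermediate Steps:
$Z{\left(l,C \right)} = \sqrt{C^{2} + l^{2}}$
$t{\left(d,o \right)} = d + \sqrt{4 + d^{2}}$ ($t{\left(d,o \right)} = d + \sqrt{2^{2} + d^{2}} = d + \sqrt{4 + d^{2}}$)
$t{\left(c{\left(-9,15 \right)},-15 \right)} + u{\left(-192,97 \right)} = \left(-12 + \sqrt{4 + \left(-12\right)^{2}}\right) + 97 = \left(-12 + \sqrt{4 + 144}\right) + 97 = \left(-12 + \sqrt{148}\right) + 97 = \left(-12 + 2 \sqrt{37}\right) + 97 = 85 + 2 \sqrt{37}$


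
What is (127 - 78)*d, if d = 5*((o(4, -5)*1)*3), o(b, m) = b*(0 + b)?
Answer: 11760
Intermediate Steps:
o(b, m) = b² (o(b, m) = b*b = b²)
d = 240 (d = 5*((4²*1)*3) = 5*((16*1)*3) = 5*(16*3) = 5*48 = 240)
(127 - 78)*d = (127 - 78)*240 = 49*240 = 11760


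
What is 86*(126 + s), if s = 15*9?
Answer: 22446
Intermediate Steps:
s = 135
86*(126 + s) = 86*(126 + 135) = 86*261 = 22446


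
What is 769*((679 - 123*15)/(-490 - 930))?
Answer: 448327/710 ≈ 631.45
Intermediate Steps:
769*((679 - 123*15)/(-490 - 930)) = 769*((679 - 1845)/(-1420)) = 769*(-1166*(-1/1420)) = 769*(583/710) = 448327/710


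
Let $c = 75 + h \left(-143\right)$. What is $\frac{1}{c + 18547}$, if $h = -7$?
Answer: $\frac{1}{19623} \approx 5.0961 \cdot 10^{-5}$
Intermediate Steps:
$c = 1076$ ($c = 75 - -1001 = 75 + 1001 = 1076$)
$\frac{1}{c + 18547} = \frac{1}{1076 + 18547} = \frac{1}{19623}$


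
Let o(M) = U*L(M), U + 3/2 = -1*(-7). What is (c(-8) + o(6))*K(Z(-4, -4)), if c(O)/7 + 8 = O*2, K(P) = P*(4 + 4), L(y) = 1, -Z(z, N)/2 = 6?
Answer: 15600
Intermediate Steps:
Z(z, N) = -12 (Z(z, N) = -2*6 = -12)
K(P) = 8*P (K(P) = P*8 = 8*P)
c(O) = -56 + 14*O (c(O) = -56 + 7*(O*2) = -56 + 7*(2*O) = -56 + 14*O)
U = 11/2 (U = -3/2 - 1*(-7) = -3/2 + 7 = 11/2 ≈ 5.5000)
o(M) = 11/2 (o(M) = (11/2)*1 = 11/2)
(c(-8) + o(6))*K(Z(-4, -4)) = ((-56 + 14*(-8)) + 11/2)*(8*(-12)) = ((-56 - 112) + 11/2)*(-96) = (-168 + 11/2)*(-96) = -325/2*(-96) = 15600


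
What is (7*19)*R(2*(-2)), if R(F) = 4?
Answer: 532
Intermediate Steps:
(7*19)*R(2*(-2)) = (7*19)*4 = 133*4 = 532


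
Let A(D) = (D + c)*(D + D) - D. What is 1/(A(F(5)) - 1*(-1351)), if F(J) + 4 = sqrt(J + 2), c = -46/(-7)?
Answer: 66073/89089618 + 189*sqrt(7)/89089618 ≈ 0.00074726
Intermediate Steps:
c = 46/7 (c = -46*(-1/7) = 46/7 ≈ 6.5714)
F(J) = -4 + sqrt(2 + J) (F(J) = -4 + sqrt(J + 2) = -4 + sqrt(2 + J))
A(D) = -D + 2*D*(46/7 + D) (A(D) = (D + 46/7)*(D + D) - D = (46/7 + D)*(2*D) - D = 2*D*(46/7 + D) - D = -D + 2*D*(46/7 + D))
1/(A(F(5)) - 1*(-1351)) = 1/((-4 + sqrt(2 + 5))*(85 + 14*(-4 + sqrt(2 + 5)))/7 - 1*(-1351)) = 1/((-4 + sqrt(7))*(85 + 14*(-4 + sqrt(7)))/7 + 1351) = 1/((-4 + sqrt(7))*(85 + (-56 + 14*sqrt(7)))/7 + 1351) = 1/((-4 + sqrt(7))*(29 + 14*sqrt(7))/7 + 1351) = 1/(1351 + (-4 + sqrt(7))*(29 + 14*sqrt(7))/7)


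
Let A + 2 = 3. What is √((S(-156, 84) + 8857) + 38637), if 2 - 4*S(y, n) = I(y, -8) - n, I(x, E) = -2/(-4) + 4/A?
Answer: 3*√84470/4 ≈ 217.98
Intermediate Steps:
A = 1 (A = -2 + 3 = 1)
I(x, E) = 9/2 (I(x, E) = -2/(-4) + 4/1 = -2*(-¼) + 4*1 = ½ + 4 = 9/2)
S(y, n) = -5/8 + n/4 (S(y, n) = ½ - (9/2 - n)/4 = ½ + (-9/8 + n/4) = -5/8 + n/4)
√((S(-156, 84) + 8857) + 38637) = √(((-5/8 + (¼)*84) + 8857) + 38637) = √(((-5/8 + 21) + 8857) + 38637) = √((163/8 + 8857) + 38637) = √(71019/8 + 38637) = √(380115/8) = 3*√84470/4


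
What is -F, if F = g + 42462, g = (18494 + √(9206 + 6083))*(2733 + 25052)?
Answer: -513898252 - 27785*√15289 ≈ -5.1733e+8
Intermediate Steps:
g = 513855790 + 27785*√15289 (g = (18494 + √15289)*27785 = 513855790 + 27785*√15289 ≈ 5.1729e+8)
F = 513898252 + 27785*√15289 (F = (513855790 + 27785*√15289) + 42462 = 513898252 + 27785*√15289 ≈ 5.1733e+8)
-F = -(513898252 + 27785*√15289) = -513898252 - 27785*√15289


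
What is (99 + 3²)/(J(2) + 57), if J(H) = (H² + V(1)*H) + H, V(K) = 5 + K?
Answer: 36/25 ≈ 1.4400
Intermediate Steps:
J(H) = H² + 7*H (J(H) = (H² + (5 + 1)*H) + H = (H² + 6*H) + H = H² + 7*H)
(99 + 3²)/(J(2) + 57) = (99 + 3²)/(2*(7 + 2) + 57) = (99 + 9)/(2*9 + 57) = 108/(18 + 57) = 108/75 = (1/75)*108 = 36/25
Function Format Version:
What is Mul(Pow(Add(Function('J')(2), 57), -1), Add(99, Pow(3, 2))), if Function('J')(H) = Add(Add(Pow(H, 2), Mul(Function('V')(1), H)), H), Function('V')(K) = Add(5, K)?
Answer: Rational(36, 25) ≈ 1.4400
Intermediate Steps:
Function('J')(H) = Add(Pow(H, 2), Mul(7, H)) (Function('J')(H) = Add(Add(Pow(H, 2), Mul(Add(5, 1), H)), H) = Add(Add(Pow(H, 2), Mul(6, H)), H) = Add(Pow(H, 2), Mul(7, H)))
Mul(Pow(Add(Function('J')(2), 57), -1), Add(99, Pow(3, 2))) = Mul(Pow(Add(Mul(2, Add(7, 2)), 57), -1), Add(99, Pow(3, 2))) = Mul(Pow(Add(Mul(2, 9), 57), -1), Add(99, 9)) = Mul(Pow(Add(18, 57), -1), 108) = Mul(Pow(75, -1), 108) = Mul(Rational(1, 75), 108) = Rational(36, 25)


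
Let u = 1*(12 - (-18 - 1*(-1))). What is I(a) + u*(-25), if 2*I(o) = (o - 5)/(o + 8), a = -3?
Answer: -3629/5 ≈ -725.80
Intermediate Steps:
u = 29 (u = 1*(12 - (-18 + 1)) = 1*(12 - 1*(-17)) = 1*(12 + 17) = 1*29 = 29)
I(o) = (-5 + o)/(2*(8 + o)) (I(o) = ((o - 5)/(o + 8))/2 = ((-5 + o)/(8 + o))/2 = (-5 + o)/(2*(8 + o)))
I(a) + u*(-25) = (-5 - 3)/(2*(8 - 3)) + 29*(-25) = (½)*(-8)/5 - 725 = (½)*(⅕)*(-8) - 725 = -⅘ - 725 = -3629/5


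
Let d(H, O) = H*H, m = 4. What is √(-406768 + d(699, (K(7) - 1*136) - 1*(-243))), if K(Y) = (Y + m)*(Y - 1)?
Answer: √81833 ≈ 286.06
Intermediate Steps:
K(Y) = (-1 + Y)*(4 + Y) (K(Y) = (Y + 4)*(Y - 1) = (4 + Y)*(-1 + Y) = (-1 + Y)*(4 + Y))
d(H, O) = H²
√(-406768 + d(699, (K(7) - 1*136) - 1*(-243))) = √(-406768 + 699²) = √(-406768 + 488601) = √81833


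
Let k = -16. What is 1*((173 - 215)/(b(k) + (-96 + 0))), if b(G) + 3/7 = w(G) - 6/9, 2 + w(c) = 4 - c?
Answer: 882/1661 ≈ 0.53101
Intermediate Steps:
w(c) = 2 - c (w(c) = -2 + (4 - c) = 2 - c)
b(G) = 19/21 - G (b(G) = -3/7 + ((2 - G) - 6/9) = -3/7 + ((2 - G) - 6*⅑) = -3/7 + ((2 - G) - ⅔) = -3/7 + (4/3 - G) = 19/21 - G)
1*((173 - 215)/(b(k) + (-96 + 0))) = 1*((173 - 215)/((19/21 - 1*(-16)) + (-96 + 0))) = 1*(-42/((19/21 + 16) - 96)) = 1*(-42/(355/21 - 96)) = 1*(-42/(-1661/21)) = 1*(-42*(-21/1661)) = 1*(882/1661) = 882/1661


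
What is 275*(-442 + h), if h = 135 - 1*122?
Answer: -117975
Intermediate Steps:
h = 13 (h = 135 - 122 = 13)
275*(-442 + h) = 275*(-442 + 13) = 275*(-429) = -117975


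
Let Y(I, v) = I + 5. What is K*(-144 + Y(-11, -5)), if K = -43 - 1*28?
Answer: 10650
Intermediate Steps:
Y(I, v) = 5 + I
K = -71 (K = -43 - 28 = -71)
K*(-144 + Y(-11, -5)) = -71*(-144 + (5 - 11)) = -71*(-144 - 6) = -71*(-150) = 10650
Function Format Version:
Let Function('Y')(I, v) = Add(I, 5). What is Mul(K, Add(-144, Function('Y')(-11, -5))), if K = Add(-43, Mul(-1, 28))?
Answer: 10650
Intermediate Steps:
Function('Y')(I, v) = Add(5, I)
K = -71 (K = Add(-43, -28) = -71)
Mul(K, Add(-144, Function('Y')(-11, -5))) = Mul(-71, Add(-144, Add(5, -11))) = Mul(-71, Add(-144, -6)) = Mul(-71, -150) = 10650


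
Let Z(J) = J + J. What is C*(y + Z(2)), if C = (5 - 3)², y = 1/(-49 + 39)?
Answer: 78/5 ≈ 15.600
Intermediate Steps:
y = -⅒ (y = 1/(-10) = -⅒ ≈ -0.10000)
Z(J) = 2*J
C = 4 (C = 2² = 4)
C*(y + Z(2)) = 4*(-⅒ + 2*2) = 4*(-⅒ + 4) = 4*(39/10) = 78/5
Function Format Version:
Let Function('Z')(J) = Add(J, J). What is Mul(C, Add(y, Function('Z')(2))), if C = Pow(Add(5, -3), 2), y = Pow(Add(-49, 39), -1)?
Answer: Rational(78, 5) ≈ 15.600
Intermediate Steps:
y = Rational(-1, 10) (y = Pow(-10, -1) = Rational(-1, 10) ≈ -0.10000)
Function('Z')(J) = Mul(2, J)
C = 4 (C = Pow(2, 2) = 4)
Mul(C, Add(y, Function('Z')(2))) = Mul(4, Add(Rational(-1, 10), Mul(2, 2))) = Mul(4, Add(Rational(-1, 10), 4)) = Mul(4, Rational(39, 10)) = Rational(78, 5)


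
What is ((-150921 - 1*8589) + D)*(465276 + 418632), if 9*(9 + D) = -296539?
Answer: -170123808520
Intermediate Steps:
D = -296620/9 (D = -9 + (1/9)*(-296539) = -9 - 296539/9 = -296620/9 ≈ -32958.)
((-150921 - 1*8589) + D)*(465276 + 418632) = ((-150921 - 1*8589) - 296620/9)*(465276 + 418632) = ((-150921 - 8589) - 296620/9)*883908 = (-159510 - 296620/9)*883908 = -1732210/9*883908 = -170123808520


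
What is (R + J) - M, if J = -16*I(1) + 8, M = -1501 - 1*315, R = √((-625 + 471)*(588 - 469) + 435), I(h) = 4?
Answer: 1760 + I*√17891 ≈ 1760.0 + 133.76*I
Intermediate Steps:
R = I*√17891 (R = √(-154*119 + 435) = √(-18326 + 435) = √(-17891) = I*√17891 ≈ 133.76*I)
M = -1816 (M = -1501 - 315 = -1816)
J = -56 (J = -16*4 + 8 = -64 + 8 = -56)
(R + J) - M = (I*√17891 - 56) - 1*(-1816) = (-56 + I*√17891) + 1816 = 1760 + I*√17891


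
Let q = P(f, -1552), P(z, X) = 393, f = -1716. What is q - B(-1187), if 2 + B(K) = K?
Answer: 1582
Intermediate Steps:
B(K) = -2 + K
q = 393
q - B(-1187) = 393 - (-2 - 1187) = 393 - 1*(-1189) = 393 + 1189 = 1582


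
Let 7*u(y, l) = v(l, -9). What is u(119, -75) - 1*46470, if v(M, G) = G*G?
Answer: -325209/7 ≈ -46458.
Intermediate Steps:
v(M, G) = G²
u(y, l) = 81/7 (u(y, l) = (⅐)*(-9)² = (⅐)*81 = 81/7)
u(119, -75) - 1*46470 = 81/7 - 1*46470 = 81/7 - 46470 = -325209/7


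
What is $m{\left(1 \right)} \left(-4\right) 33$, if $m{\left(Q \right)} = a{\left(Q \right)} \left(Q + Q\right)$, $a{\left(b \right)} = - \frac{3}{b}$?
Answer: $792$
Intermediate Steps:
$m{\left(Q \right)} = -6$ ($m{\left(Q \right)} = - \frac{3}{Q} \left(Q + Q\right) = - \frac{3}{Q} 2 Q = -6$)
$m{\left(1 \right)} \left(-4\right) 33 = \left(-6\right) \left(-4\right) 33 = 24 \cdot 33 = 792$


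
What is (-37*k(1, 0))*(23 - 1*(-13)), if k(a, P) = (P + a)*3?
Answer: -3996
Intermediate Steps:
k(a, P) = 3*P + 3*a
(-37*k(1, 0))*(23 - 1*(-13)) = (-37*(3*0 + 3*1))*(23 - 1*(-13)) = (-37*(0 + 3))*(23 + 13) = -37*3*36 = -111*36 = -3996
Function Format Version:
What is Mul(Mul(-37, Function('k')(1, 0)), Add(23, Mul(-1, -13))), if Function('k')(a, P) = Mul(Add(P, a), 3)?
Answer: -3996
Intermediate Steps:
Function('k')(a, P) = Add(Mul(3, P), Mul(3, a))
Mul(Mul(-37, Function('k')(1, 0)), Add(23, Mul(-1, -13))) = Mul(Mul(-37, Add(Mul(3, 0), Mul(3, 1))), Add(23, Mul(-1, -13))) = Mul(Mul(-37, Add(0, 3)), Add(23, 13)) = Mul(Mul(-37, 3), 36) = Mul(-111, 36) = -3996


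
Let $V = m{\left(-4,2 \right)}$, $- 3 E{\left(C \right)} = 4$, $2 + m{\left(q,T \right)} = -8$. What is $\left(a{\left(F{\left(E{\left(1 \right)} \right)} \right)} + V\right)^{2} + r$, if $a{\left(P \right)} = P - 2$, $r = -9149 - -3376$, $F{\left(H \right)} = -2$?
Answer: $-5577$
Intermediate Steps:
$m{\left(q,T \right)} = -10$ ($m{\left(q,T \right)} = -2 - 8 = -10$)
$E{\left(C \right)} = - \frac{4}{3}$ ($E{\left(C \right)} = \left(- \frac{1}{3}\right) 4 = - \frac{4}{3}$)
$r = -5773$ ($r = -9149 + 3376 = -5773$)
$a{\left(P \right)} = -2 + P$ ($a{\left(P \right)} = P - 2 = -2 + P$)
$V = -10$
$\left(a{\left(F{\left(E{\left(1 \right)} \right)} \right)} + V\right)^{2} + r = \left(\left(-2 - 2\right) - 10\right)^{2} - 5773 = \left(-4 - 10\right)^{2} - 5773 = \left(-14\right)^{2} - 5773 = 196 - 5773 = -5577$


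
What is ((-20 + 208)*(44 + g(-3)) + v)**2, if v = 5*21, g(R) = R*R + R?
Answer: 90345025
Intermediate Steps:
g(R) = R + R**2 (g(R) = R**2 + R = R + R**2)
v = 105
((-20 + 208)*(44 + g(-3)) + v)**2 = ((-20 + 208)*(44 - 3*(1 - 3)) + 105)**2 = (188*(44 - 3*(-2)) + 105)**2 = (188*(44 + 6) + 105)**2 = (188*50 + 105)**2 = (9400 + 105)**2 = 9505**2 = 90345025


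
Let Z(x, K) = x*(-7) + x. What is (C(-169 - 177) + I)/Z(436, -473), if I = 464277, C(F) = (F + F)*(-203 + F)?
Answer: -281395/872 ≈ -322.70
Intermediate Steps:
C(F) = 2*F*(-203 + F) (C(F) = (2*F)*(-203 + F) = 2*F*(-203 + F))
Z(x, K) = -6*x (Z(x, K) = -7*x + x = -6*x)
(C(-169 - 177) + I)/Z(436, -473) = (2*(-169 - 177)*(-203 + (-169 - 177)) + 464277)/((-6*436)) = (2*(-346)*(-203 - 346) + 464277)/(-2616) = (2*(-346)*(-549) + 464277)*(-1/2616) = (379908 + 464277)*(-1/2616) = 844185*(-1/2616) = -281395/872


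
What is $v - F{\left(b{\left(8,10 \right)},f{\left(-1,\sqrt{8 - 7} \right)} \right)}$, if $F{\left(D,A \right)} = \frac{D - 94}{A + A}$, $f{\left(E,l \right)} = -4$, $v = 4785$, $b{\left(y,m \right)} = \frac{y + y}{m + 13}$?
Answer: $\frac{439147}{92} \approx 4773.3$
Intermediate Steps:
$b{\left(y,m \right)} = \frac{2 y}{13 + m}$
$F{\left(D,A \right)} = \frac{-94 + D}{2 A}$
$v - F{\left(b{\left(8,10 \right)},f{\left(-1,\sqrt{8 - 7} \right)} \right)} = 4785 - \frac{-94 + 2 \cdot 8 \frac{1}{13 + 10}}{2 \left(-4\right)} = 4785 - \frac{1}{2} \left(- \frac{1}{4}\right) \left(-94 + 2 \cdot 8 \cdot \frac{1}{23}\right) = 4785 - \frac{1}{2} \left(- \frac{1}{4}\right) \left(-94 + \frac{16}{23}\right) = 4785 - \frac{1}{2} \left(- \frac{1}{4}\right) \left(- \frac{2146}{23}\right) = 4785 - \frac{1073}{92} = \frac{439147}{92}$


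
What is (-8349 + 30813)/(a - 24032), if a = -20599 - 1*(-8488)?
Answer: -22464/36143 ≈ -0.62153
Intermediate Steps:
a = -12111 (a = -20599 + 8488 = -12111)
(-8349 + 30813)/(a - 24032) = (-8349 + 30813)/(-12111 - 24032) = 22464/(-36143) = 22464*(-1/36143) = -22464/36143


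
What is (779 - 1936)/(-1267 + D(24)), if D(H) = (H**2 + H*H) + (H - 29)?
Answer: 1157/120 ≈ 9.6417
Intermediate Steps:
D(H) = -29 + H + 2*H**2 (D(H) = (H**2 + H**2) + (-29 + H) = 2*H**2 + (-29 + H) = -29 + H + 2*H**2)
(779 - 1936)/(-1267 + D(24)) = (779 - 1936)/(-1267 + (-29 + 24 + 2*24**2)) = -1157/(-1267 + (-29 + 24 + 2*576)) = -1157/(-1267 + (-29 + 24 + 1152)) = -1157/(-1267 + 1147) = -1157/(-120) = -1157*(-1/120) = 1157/120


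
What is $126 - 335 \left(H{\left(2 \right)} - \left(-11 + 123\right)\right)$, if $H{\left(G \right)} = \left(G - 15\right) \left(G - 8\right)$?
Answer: $11516$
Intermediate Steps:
$H{\left(G \right)} = \left(-15 + G\right) \left(-8 + G\right)$
$126 - 335 \left(H{\left(2 \right)} - \left(-11 + 123\right)\right) = 126 - 335 \left(\left(120 + 2^{2} - 46\right) - \left(-11 + 123\right)\right) = 126 - 335 \left(\left(120 + 4 - 46\right) - 112\right) = 126 - 335 \left(78 - 112\right) = 126 - -11390 = 126 + 11390 = 11516$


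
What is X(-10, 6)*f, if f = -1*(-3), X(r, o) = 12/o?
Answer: 6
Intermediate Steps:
f = 3
X(-10, 6)*f = (12/6)*3 = (12*(1/6))*3 = 2*3 = 6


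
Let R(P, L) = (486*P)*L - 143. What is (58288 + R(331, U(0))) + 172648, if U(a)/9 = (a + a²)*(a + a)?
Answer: 230793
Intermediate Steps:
U(a) = 18*a*(a + a²) (U(a) = 9*((a + a²)*(a + a)) = 9*((a + a²)*(2*a)) = 9*(2*a*(a + a²)) = 18*a*(a + a²))
R(P, L) = -143 + 486*L*P (R(P, L) = 486*L*P - 143 = -143 + 486*L*P)
(58288 + R(331, U(0))) + 172648 = (58288 + (-143 + 486*(18*0²*(1 + 0))*331)) + 172648 = (58288 + (-143 + 486*(18*0*1)*331)) + 172648 = (58288 + (-143 + 486*0*331)) + 172648 = (58288 + (-143 + 0)) + 172648 = (58288 - 143) + 172648 = 58145 + 172648 = 230793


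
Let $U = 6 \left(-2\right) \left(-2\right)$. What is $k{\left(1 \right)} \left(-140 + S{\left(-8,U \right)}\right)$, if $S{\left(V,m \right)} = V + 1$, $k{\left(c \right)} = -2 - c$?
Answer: $441$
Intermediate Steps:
$U = 24$ ($U = \left(-12\right) \left(-2\right) = 24$)
$S{\left(V,m \right)} = 1 + V$
$k{\left(1 \right)} \left(-140 + S{\left(-8,U \right)}\right) = \left(-2 - 1\right) \left(-140 + \left(1 - 8\right)\right) = \left(-2 - 1\right) \left(-140 - 7\right) = \left(-3\right) \left(-147\right) = 441$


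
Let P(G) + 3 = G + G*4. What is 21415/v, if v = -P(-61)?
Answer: 21415/308 ≈ 69.529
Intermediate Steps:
P(G) = -3 + 5*G (P(G) = -3 + (G + G*4) = -3 + (G + 4*G) = -3 + 5*G)
v = 308 (v = -(-3 + 5*(-61)) = -(-3 - 305) = -1*(-308) = 308)
21415/v = 21415/308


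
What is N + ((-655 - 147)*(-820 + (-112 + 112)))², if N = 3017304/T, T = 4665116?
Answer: 504404435767472726/1166279 ≈ 4.3249e+11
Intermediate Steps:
N = 754326/1166279 (N = 3017304/4665116 = 3017304*(1/4665116) = 754326/1166279 ≈ 0.64678)
N + ((-655 - 147)*(-820 + (-112 + 112)))² = 754326/1166279 + ((-655 - 147)*(-820 + (-112 + 112)))² = 754326/1166279 + (-802*(-820 + 0))² = 754326/1166279 + (-802*(-820))² = 754326/1166279 + 657640² = 754326/1166279 + 432490369600 = 504404435767472726/1166279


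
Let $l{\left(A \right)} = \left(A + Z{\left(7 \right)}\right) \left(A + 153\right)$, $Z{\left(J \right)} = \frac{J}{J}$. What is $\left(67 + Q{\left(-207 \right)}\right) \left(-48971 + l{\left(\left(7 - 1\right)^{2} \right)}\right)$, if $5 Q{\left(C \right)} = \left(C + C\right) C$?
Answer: $- \frac{3611493274}{5} \approx -7.223 \cdot 10^{8}$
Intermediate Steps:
$Z{\left(J \right)} = 1$
$l{\left(A \right)} = \left(1 + A\right) \left(153 + A\right)$ ($l{\left(A \right)} = \left(A + 1\right) \left(A + 153\right) = \left(1 + A\right) \left(153 + A\right)$)
$Q{\left(C \right)} = \frac{2 C^{2}}{5}$ ($Q{\left(C \right)} = \frac{\left(C + C\right) C}{5} = \frac{2 C C}{5} = \frac{2 C^{2}}{5}$)
$\left(67 + Q{\left(-207 \right)}\right) \left(-48971 + l{\left(\left(7 - 1\right)^{2} \right)}\right) = \left(67 + \frac{2 \left(-207\right)^{2}}{5}\right) \left(-48971 + \left(153 + \left(\left(7 - 1\right)^{2}\right)^{2} + 154 \left(7 - 1\right)^{2}\right)\right) = \left(67 + \frac{2}{5} \cdot 42849\right) \left(-48971 + \left(153 + \left(6^{2}\right)^{2} + 154 \cdot 6^{2}\right)\right) = \left(67 + \frac{85698}{5}\right) \left(-48971 + \left(153 + 36^{2} + 154 \cdot 36\right)\right) = \frac{86033 \left(-48971 + \left(153 + 1296 + 5544\right)\right)}{5} = \frac{86033 \left(-48971 + 6993\right)}{5} = \frac{86033}{5} \left(-41978\right) = - \frac{3611493274}{5}$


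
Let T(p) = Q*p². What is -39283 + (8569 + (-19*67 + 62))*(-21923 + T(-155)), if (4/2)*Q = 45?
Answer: 3816110158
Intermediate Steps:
Q = 45/2 (Q = (½)*45 = 45/2 ≈ 22.500)
T(p) = 45*p²/2
-39283 + (8569 + (-19*67 + 62))*(-21923 + T(-155)) = -39283 + (8569 + (-19*67 + 62))*(-21923 + (45/2)*(-155)²) = -39283 + (8569 + (-1273 + 62))*(-21923 + (45/2)*24025) = -39283 + (8569 - 1211)*(-21923 + 1081125/2) = -39283 + 7358*(1037279/2) = -39283 + 3816149441 = 3816110158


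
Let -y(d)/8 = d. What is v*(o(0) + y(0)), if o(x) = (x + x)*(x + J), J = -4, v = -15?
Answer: 0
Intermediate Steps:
y(d) = -8*d
o(x) = 2*x*(-4 + x) (o(x) = (x + x)*(x - 4) = (2*x)*(-4 + x) = 2*x*(-4 + x))
v*(o(0) + y(0)) = -15*(2*0*(-4 + 0) - 8*0) = -15*(2*0*(-4) + 0) = -15*(0 + 0) = -15*0 = 0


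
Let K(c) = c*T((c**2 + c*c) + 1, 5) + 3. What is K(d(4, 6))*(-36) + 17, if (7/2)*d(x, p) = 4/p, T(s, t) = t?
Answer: -877/7 ≈ -125.29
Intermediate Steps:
d(x, p) = 8/(7*p) (d(x, p) = 2*(4/p)/7 = 8/(7*p))
K(c) = 3 + 5*c (K(c) = c*5 + 3 = 5*c + 3 = 3 + 5*c)
K(d(4, 6))*(-36) + 17 = (3 + 5*((8/7)/6))*(-36) + 17 = (3 + 5*((8/7)*(1/6)))*(-36) + 17 = (3 + 5*(4/21))*(-36) + 17 = (3 + 20/21)*(-36) + 17 = (83/21)*(-36) + 17 = -996/7 + 17 = -877/7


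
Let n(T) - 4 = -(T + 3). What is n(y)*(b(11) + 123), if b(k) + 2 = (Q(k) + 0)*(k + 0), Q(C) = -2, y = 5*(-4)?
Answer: 2079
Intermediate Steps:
y = -20
b(k) = -2 - 2*k (b(k) = -2 + (-2 + 0)*(k + 0) = -2 - 2*k)
n(T) = 1 - T (n(T) = 4 - (T + 3) = 4 - (3 + T) = 4 + (-3 - T) = 1 - T)
n(y)*(b(11) + 123) = (1 - 1*(-20))*((-2 - 2*11) + 123) = (1 + 20)*((-2 - 22) + 123) = 21*(-24 + 123) = 21*99 = 2079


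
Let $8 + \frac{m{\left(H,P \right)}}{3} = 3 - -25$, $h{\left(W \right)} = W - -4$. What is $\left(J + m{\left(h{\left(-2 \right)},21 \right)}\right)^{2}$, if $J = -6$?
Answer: $2916$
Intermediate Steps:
$h{\left(W \right)} = 4 + W$ ($h{\left(W \right)} = W + 4 = 4 + W$)
$m{\left(H,P \right)} = 60$ ($m{\left(H,P \right)} = -24 + 3 \left(3 - -25\right) = -24 + 3 \left(3 + 25\right) = -24 + 3 \cdot 28 = -24 + 84 = 60$)
$\left(J + m{\left(h{\left(-2 \right)},21 \right)}\right)^{2} = \left(-6 + 60\right)^{2} = 54^{2} = 2916$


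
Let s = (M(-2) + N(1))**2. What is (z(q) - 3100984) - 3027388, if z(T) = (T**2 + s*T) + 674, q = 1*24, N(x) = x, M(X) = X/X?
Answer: -6127026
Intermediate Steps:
M(X) = 1
q = 24
s = 4 (s = (1 + 1)**2 = 2**2 = 4)
z(T) = 674 + T**2 + 4*T (z(T) = (T**2 + 4*T) + 674 = 674 + T**2 + 4*T)
(z(q) - 3100984) - 3027388 = ((674 + 24**2 + 4*24) - 3100984) - 3027388 = ((674 + 576 + 96) - 3100984) - 3027388 = (1346 - 3100984) - 3027388 = -3099638 - 3027388 = -6127026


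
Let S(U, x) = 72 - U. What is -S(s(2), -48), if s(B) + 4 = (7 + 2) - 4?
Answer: -71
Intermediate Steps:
s(B) = 1 (s(B) = -4 + ((7 + 2) - 4) = -4 + (9 - 4) = -4 + 5 = 1)
-S(s(2), -48) = -(72 - 1*1) = -(72 - 1) = -1*71 = -71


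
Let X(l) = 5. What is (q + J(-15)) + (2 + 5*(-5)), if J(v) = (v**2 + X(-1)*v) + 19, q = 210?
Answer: 356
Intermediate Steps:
J(v) = 19 + v**2 + 5*v (J(v) = (v**2 + 5*v) + 19 = 19 + v**2 + 5*v)
(q + J(-15)) + (2 + 5*(-5)) = (210 + (19 + (-15)**2 + 5*(-15))) + (2 + 5*(-5)) = (210 + (19 + 225 - 75)) + (2 - 25) = (210 + 169) - 23 = 379 - 23 = 356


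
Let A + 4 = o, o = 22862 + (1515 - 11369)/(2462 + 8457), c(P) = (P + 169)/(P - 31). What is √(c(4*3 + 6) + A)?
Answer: √460256698989737/141947 ≈ 151.14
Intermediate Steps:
c(P) = (169 + P)/(-31 + P)
o = 249620324/10919 (o = 22862 - 9854/10919 = 249620324/10919 ≈ 22861.)
A = 249576648/10919 (A = -4 + 249620324/10919 = 249576648/10919 ≈ 22857.)
√(c(4*3 + 6) + A) = √((169 + (4*3 + 6))/(-31 + (4*3 + 6)) + 249576648/10919) = √((169 + (12 + 6))/(-31 + (12 + 6)) + 249576648/10919) = √((169 + 18)/(-31 + 18) + 249576648/10919) = √(187/(-13) + 249576648/10919) = √(-1/13*187 + 249576648/10919) = √(-187/13 + 249576648/10919) = √(3242454571/141947) = √460256698989737/141947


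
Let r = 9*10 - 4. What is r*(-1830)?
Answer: -157380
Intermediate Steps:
r = 86 (r = 90 - 4 = 86)
r*(-1830) = 86*(-1830) = -157380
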